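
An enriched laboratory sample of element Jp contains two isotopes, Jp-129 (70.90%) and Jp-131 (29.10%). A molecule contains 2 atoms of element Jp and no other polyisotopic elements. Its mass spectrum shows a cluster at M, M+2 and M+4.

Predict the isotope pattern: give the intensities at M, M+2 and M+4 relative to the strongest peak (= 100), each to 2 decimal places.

100.00 : 82.09 : 16.85

Each Jp atom is independently Jp-129 (p = 0.7090) or Jp-131 (q = 0.2910); the cluster is the binomial expansion (p + q)^2.
P(M) = 0.7090^2 = 0.502681
P(M+2) = 2 × 0.7090^1 × 0.2910^1 = 0.412638
P(M+4) = 0.2910^2 = 0.084681
The M peak is largest (0.502681); scaling to 100 gives 100.00 : 82.09 : 16.85.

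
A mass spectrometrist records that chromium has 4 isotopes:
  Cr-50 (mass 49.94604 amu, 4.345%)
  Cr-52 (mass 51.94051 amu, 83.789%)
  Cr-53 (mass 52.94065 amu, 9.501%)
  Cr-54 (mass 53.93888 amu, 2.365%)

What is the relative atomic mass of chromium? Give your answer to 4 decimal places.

51.9961 amu

The abundance-weighted mean is 0.04345 × 49.94604 + 0.83789 × 51.94051 + 0.09501 × 52.94065 + 0.02365 × 53.93888
= 2.170155 + 43.520434 + 5.029891 + 1.275655 = 51.996135 amu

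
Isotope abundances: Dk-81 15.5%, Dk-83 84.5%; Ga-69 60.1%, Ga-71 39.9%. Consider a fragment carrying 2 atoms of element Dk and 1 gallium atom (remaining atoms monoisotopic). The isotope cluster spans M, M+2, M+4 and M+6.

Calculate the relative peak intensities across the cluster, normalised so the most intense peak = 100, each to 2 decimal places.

Element Dk pattern (n=2): 0.024025 : 0.26195 : 0.714025
Gallium pattern (n=1): 0.6010 : 0.3990
Convolve the two distributions (both contribute in 2-u steps):
  M: 0.024025×0.6010 = 0.014439
  M+2: 0.024025×0.3990 + 0.26195×0.6010 = 0.167018
  M+4: 0.26195×0.3990 + 0.714025×0.6010 = 0.533647
  M+6: 0.714025×0.3990 = 0.284896
Scale to base peak (0.533647) = 100: 2.71 : 31.30 : 100.00 : 53.39

2.71 : 31.30 : 100.00 : 53.39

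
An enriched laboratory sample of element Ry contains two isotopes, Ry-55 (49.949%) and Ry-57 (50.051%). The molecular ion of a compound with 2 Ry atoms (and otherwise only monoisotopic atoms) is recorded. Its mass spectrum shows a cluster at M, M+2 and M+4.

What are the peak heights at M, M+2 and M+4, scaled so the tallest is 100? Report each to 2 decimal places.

Expanding (0.49949 + 0.50051)^2:
P(M) = 0.49949^2 = 0.249490
P(M+2) = 2 × 0.49949^1 × 0.50051^1 = 0.499999
P(M+4) = 0.50051^2 = 0.250510
The M+2 peak is largest (0.499999); scaling to 100 gives 49.90 : 100.00 : 50.10.

49.90 : 100.00 : 50.10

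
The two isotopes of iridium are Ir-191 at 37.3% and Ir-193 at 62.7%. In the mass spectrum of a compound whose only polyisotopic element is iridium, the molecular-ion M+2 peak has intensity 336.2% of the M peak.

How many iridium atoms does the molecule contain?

2

For n independent Ir atoms, I(M+2)/I(M) = n · (abundance Ir-193) / (abundance Ir-191) = n · 0.627/0.373.
n = 3.362 × 0.373/0.627 = 2.00 ≈ 2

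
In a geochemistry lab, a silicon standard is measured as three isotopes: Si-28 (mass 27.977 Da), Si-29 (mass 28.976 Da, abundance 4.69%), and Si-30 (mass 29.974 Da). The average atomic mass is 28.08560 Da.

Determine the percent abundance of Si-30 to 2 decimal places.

3.09%

The remaining 95.31% is split between Si-28 (fraction x) and Si-30 (fraction 0.9531 − x).
Substituting: 27.977x + 29.974(0.9531 − x) = 26.7266256
(27.977 − 29.974)x = -1.8415938  ⇒  x = 0.92218, y = 0.03092
Si-28: 92.22%, Si-30: 3.09%.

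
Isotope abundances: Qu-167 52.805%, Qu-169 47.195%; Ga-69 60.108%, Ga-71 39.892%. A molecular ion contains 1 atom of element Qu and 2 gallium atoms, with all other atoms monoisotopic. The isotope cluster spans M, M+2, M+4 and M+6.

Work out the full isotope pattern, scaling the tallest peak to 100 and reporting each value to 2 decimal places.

45.02 : 100.00 : 73.24 : 17.72

Element Qu pattern (n=1): 0.52805 : 0.47195
Gallium pattern (n=2): 0.36129717 : 0.47956567 : 0.15913717
Convolve the two distributions (both contribute in 2-u steps):
  M: 0.52805×0.36129717 = 0.190783
  M+2: 0.52805×0.47956567 + 0.47195×0.36129717 = 0.423749
  M+4: 0.52805×0.15913717 + 0.47195×0.47956567 = 0.310363
  M+6: 0.47195×0.15913717 = 0.075105
Scale to base peak (0.423749) = 100: 45.02 : 100.00 : 73.24 : 17.72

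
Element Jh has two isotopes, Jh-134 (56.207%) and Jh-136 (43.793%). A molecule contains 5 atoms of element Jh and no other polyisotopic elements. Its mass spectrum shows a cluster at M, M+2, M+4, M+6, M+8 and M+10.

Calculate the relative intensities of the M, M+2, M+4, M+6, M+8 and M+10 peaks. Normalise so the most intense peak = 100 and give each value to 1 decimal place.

16.5 : 64.2 : 100.0 : 77.9 : 30.4 : 4.7

Expanding (0.56207 + 0.43793)^5:
P(M) = 0.56207^5 = 0.056099
P(M+2) = 5 × 0.56207^4 × 0.43793^1 = 0.218543
P(M+4) = 10 × 0.56207^3 × 0.43793^2 = 0.340550
P(M+6) = 10 × 0.56207^2 × 0.43793^3 = 0.265335
P(M+8) = 5 × 0.56207^1 × 0.43793^4 = 0.103366
P(M+10) = 0.43793^5 = 0.016107
The M+4 peak is largest (0.340550); scaling to 100 gives 16.5 : 64.2 : 100.0 : 77.9 : 30.4 : 4.7.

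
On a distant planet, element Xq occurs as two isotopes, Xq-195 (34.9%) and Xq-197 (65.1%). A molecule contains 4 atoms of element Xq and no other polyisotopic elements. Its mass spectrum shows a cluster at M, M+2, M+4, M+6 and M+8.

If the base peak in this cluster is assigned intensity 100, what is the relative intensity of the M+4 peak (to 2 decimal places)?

Binomial terms of (0.349 + 0.651)^4: M 0.0148, M+2 0.1107, M+4 0.3097, M+6 0.3851, M+8 0.1796 → M+6 is the base peak.
P(M+6) = C(4,3) × 0.349^1 × 0.651^3 = 4 × 0.3490 × 0.27589445 = 0.385149 (base)
P(M+4) = C(4,2) × 0.349^2 × 0.651^2 = 6 × 0.121801 × 0.423801 = 0.309716
Relative intensity = 0.309716 / 0.385149 × 100 = 80.41

80.41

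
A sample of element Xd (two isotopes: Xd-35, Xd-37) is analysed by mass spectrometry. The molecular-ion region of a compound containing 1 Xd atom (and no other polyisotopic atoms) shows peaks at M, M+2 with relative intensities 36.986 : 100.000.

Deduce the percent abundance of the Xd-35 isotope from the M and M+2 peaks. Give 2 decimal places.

Write p for the Xd-35 fraction. I(M+2)/I(M) = [C(1,1)·p^0·(1−p)] / p^1 = 1·(1−p)/p = 100.000/36.986 = 2.7037
(1−p)/p = 2.7037/1 = 2.7037  ⇒  p = 1/(1 + 2.7037) = 0.2700
Xd-35: 27.00%, Xd-37: 73.00%.

27.00%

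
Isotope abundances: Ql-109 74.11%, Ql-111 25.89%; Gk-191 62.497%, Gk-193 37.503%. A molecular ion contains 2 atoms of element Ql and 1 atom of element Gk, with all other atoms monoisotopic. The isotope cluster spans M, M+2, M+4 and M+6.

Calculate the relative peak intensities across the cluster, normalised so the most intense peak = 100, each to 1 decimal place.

Element Ql pattern (n=2): 0.54922921 : 0.38374158 : 0.06702921
Element Gk pattern (n=1): 0.62497 : 0.37503
Convolve the two distributions (both contribute in 2-u steps):
  M: 0.54922921×0.62497 = 0.343252
  M+2: 0.54922921×0.37503 + 0.38374158×0.62497 = 0.445804
  M+4: 0.38374158×0.37503 + 0.06702921×0.62497 = 0.185806
  M+6: 0.06702921×0.37503 = 0.025138
Scale to base peak (0.445804) = 100: 77.0 : 100.0 : 41.7 : 5.6

77.0 : 100.0 : 41.7 : 5.6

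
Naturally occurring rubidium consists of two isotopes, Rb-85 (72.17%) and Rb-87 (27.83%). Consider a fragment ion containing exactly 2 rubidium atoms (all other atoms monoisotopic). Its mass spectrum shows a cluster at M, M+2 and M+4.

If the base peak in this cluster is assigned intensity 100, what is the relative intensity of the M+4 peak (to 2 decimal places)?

14.87

Term probabilities: M 0.5209, M+2 0.4017, M+4 0.0775. Base peak = M.
P(M) = C(2,0) × 0.7217^2 × 0.2783^0 = 1 × 0.52085089 × 1.0000 = 0.520851 (base)
P(M+4) = C(2,2) × 0.7217^0 × 0.2783^2 = 1 × 1.0000 × 0.07745089 = 0.077451
Relative intensity = 0.077451 / 0.520851 × 100 = 14.87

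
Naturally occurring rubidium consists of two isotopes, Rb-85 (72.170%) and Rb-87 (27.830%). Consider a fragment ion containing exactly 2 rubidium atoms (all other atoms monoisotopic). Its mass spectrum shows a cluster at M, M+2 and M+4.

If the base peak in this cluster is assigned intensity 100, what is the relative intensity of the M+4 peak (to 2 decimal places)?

14.87

(0.72170 + 0.27830)^2 gives M 0.5209, M+2 0.4017, M+4 0.0775; the largest is M.
P(M) = C(2,0) × 0.72170^2 × 0.27830^0 = 1 × 0.52085089 × 1.0000 = 0.520851 (base)
P(M+4) = C(2,2) × 0.72170^0 × 0.27830^2 = 1 × 1.0000 × 0.07745089 = 0.077451
Relative intensity = 0.077451 / 0.520851 × 100 = 14.87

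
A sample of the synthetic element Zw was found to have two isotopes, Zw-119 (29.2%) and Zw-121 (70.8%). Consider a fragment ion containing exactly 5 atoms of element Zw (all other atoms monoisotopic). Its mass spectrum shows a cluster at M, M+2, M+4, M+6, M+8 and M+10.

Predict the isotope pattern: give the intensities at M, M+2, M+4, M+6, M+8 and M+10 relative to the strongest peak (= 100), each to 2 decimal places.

Expanding (0.292 + 0.708)^5:
P(M) = 0.292^5 = 0.002123
P(M+2) = 5 × 0.292^4 × 0.708^1 = 0.025736
P(M+4) = 10 × 0.292^3 × 0.708^2 = 0.124800
P(M+6) = 10 × 0.292^2 × 0.708^3 = 0.302598
P(M+8) = 5 × 0.292^1 × 0.708^4 = 0.366848
P(M+10) = 0.708^5 = 0.177896
The M+8 peak is largest (0.366848); scaling to 100 gives 0.58 : 7.02 : 34.02 : 82.49 : 100.00 : 48.49.

0.58 : 7.02 : 34.02 : 82.49 : 100.00 : 48.49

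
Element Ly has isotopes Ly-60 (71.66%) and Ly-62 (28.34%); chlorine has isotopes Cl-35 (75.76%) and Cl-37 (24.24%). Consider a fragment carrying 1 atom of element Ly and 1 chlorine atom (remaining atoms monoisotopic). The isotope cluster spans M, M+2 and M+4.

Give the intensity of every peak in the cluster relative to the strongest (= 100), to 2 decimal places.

Element Ly pattern (n=1): 0.7166 : 0.2834
Chlorine pattern (n=1): 0.7576 : 0.2424
Convolve the two distributions (both contribute in 2-u steps):
  M: 0.7166×0.7576 = 0.542896
  M+2: 0.7166×0.2424 + 0.2834×0.7576 = 0.388408
  M+4: 0.2834×0.2424 = 0.068696
Scale to base peak (0.542896) = 100: 100.00 : 71.54 : 12.65

100.00 : 71.54 : 12.65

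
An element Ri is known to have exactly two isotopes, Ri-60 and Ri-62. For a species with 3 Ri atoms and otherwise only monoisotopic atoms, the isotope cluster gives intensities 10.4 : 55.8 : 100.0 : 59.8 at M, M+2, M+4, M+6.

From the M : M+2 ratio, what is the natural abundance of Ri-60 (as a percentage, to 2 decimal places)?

Write p for the Ri-60 fraction. I(M+2)/I(M) = [C(3,1)·p^2·(1−p)] / p^3 = 3·(1−p)/p = 55.8/10.4 = 5.3654
(1−p)/p = 5.3654/3 = 1.7885  ⇒  p = 1/(1 + 1.7885) = 0.3586
Ri-60: 35.86%, Ri-62: 64.14%.

35.86%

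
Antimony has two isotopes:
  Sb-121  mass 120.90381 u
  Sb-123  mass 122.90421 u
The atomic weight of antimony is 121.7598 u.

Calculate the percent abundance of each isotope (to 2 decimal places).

Let x be the fractional abundance of Sb-121; then Sb-123 has abundance 1 − x.
120.90381·x + 122.90421·(1 − x) = 121.7598
(120.90381 − 122.90421)·x = 121.7598 − 122.90421
x = -1.14441 / -2.00040 = 0.57209 → 57.21% Sb-121, 42.79% Sb-123.

Sb-121: 57.21%, Sb-123: 42.79%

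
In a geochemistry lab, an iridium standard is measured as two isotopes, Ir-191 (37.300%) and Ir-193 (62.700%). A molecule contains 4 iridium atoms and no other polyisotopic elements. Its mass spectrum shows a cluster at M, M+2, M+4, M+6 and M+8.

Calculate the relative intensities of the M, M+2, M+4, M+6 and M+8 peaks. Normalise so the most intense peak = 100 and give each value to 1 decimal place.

The 4 Ir atoms are independent, so intensities follow the terms of (0.37300 + 0.62700)^4.
P(M) = 0.37300^4 = 0.019357
P(M+2) = 4 × 0.37300^3 × 0.62700^1 = 0.130153
P(M+4) = 6 × 0.37300^2 × 0.62700^2 = 0.328174
P(M+6) = 4 × 0.37300^1 × 0.62700^3 = 0.367766
P(M+8) = 0.62700^4 = 0.154550
The M+6 peak is largest (0.367766); scaling to 100 gives 5.3 : 35.4 : 89.2 : 100.0 : 42.0.

5.3 : 35.4 : 89.2 : 100.0 : 42.0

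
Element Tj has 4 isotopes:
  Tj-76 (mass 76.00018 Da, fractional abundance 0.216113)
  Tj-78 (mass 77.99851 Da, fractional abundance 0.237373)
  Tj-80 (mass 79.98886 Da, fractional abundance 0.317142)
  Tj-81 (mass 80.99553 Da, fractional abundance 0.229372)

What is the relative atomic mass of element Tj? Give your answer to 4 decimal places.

Weight each isotope mass by its fractional abundance: 0.216113 × 76.00018 + 0.237373 × 77.99851 + 0.317142 × 79.98886 + 0.229372 × 80.99553
= 16.424627 + 18.514740 + 25.367827 + 18.578107 = 78.885301 Da

78.8853 Da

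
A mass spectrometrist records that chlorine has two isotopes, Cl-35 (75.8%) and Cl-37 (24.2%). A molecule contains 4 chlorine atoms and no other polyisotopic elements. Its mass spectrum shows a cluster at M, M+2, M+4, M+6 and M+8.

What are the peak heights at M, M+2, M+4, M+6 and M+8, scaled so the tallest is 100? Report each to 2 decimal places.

Expanding (0.758 + 0.242)^4:
P(M) = 0.758^4 = 0.330124
P(M+2) = 4 × 0.758^3 × 0.242^1 = 0.421583
P(M+4) = 6 × 0.758^2 × 0.242^2 = 0.201893
P(M+6) = 4 × 0.758^1 × 0.242^3 = 0.042971
P(M+8) = 0.242^4 = 0.003430
The M+2 peak is largest (0.421583); scaling to 100 gives 78.31 : 100.00 : 47.89 : 10.19 : 0.81.

78.31 : 100.00 : 47.89 : 10.19 : 0.81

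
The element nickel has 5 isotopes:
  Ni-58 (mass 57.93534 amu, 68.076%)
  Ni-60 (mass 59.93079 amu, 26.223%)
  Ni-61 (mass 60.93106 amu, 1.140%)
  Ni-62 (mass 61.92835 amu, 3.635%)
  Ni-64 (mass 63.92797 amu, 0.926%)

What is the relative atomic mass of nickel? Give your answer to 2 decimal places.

58.69 amu

The abundance-weighted mean is 0.68076 × 57.93534 + 0.26223 × 59.93079 + 0.01140 × 60.93106 + 0.03635 × 61.92835 + 0.00926 × 63.92797
= 39.440062 + 15.715651 + 0.694614 + 2.251096 + 0.591973 = 58.693396 amu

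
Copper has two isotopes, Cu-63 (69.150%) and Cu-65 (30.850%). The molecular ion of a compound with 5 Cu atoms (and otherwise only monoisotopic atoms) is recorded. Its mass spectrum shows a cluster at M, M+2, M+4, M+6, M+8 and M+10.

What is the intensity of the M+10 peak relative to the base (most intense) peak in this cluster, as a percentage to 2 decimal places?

0.79%

Binomial terms of (0.69150 + 0.30850)^5: M 0.1581, M+2 0.3527, M+4 0.3147, M+6 0.1404, M+8 0.0313, M+10 0.0028 → M+2 is the base peak.
P(M+2) = C(5,1) × 0.69150^4 × 0.30850^1 = 5 × 0.2286487 × 0.3085 = 0.352691 (base)
P(M+10) = C(5,5) × 0.69150^0 × 0.30850^5 = 1 × 1.0000 × 0.00279432 = 0.002794
Relative intensity = 0.002794 / 0.352691 × 100 = 0.79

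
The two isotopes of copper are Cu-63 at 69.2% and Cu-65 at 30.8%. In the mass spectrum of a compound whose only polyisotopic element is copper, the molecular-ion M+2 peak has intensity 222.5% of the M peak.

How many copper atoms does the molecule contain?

With n Cu atoms, P(M+2)/P(M) = C(n,1)·p^(n−1)q / p^n = n·q/p = n · 0.308/0.692.
n = 2.225 × 0.692/0.308 = 5.00 ≈ 5

5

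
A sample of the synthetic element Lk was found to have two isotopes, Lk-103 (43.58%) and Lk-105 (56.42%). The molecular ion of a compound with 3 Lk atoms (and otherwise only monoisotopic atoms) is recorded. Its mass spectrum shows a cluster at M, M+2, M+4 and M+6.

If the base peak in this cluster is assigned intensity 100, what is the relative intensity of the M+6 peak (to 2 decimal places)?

Binomial terms of (0.4358 + 0.5642)^3: M 0.0828, M+2 0.3215, M+4 0.4162, M+6 0.1796 → M+4 is the base peak.
P(M+4) = C(3,2) × 0.4358^1 × 0.5642^2 = 3 × 0.4358 × 0.31832164 = 0.416174 (base)
P(M+6) = C(3,3) × 0.4358^0 × 0.5642^3 = 1 × 1.0000 × 0.17959707 = 0.179597
Relative intensity = 0.179597 / 0.416174 × 100 = 43.15

43.15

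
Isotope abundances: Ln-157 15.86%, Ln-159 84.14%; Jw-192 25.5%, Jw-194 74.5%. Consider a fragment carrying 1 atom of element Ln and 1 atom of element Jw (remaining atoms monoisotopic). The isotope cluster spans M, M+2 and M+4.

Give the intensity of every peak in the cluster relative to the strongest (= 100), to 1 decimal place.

6.5 : 53.1 : 100.0

Element Ln pattern (n=1): 0.1586 : 0.8414
Element Jw pattern (n=1): 0.2550 : 0.7450
Convolve the two distributions (both contribute in 2-u steps):
  M: 0.1586×0.2550 = 0.040443
  M+2: 0.1586×0.7450 + 0.8414×0.2550 = 0.332714
  M+4: 0.8414×0.7450 = 0.626843
Scale to base peak (0.626843) = 100: 6.5 : 53.1 : 100.0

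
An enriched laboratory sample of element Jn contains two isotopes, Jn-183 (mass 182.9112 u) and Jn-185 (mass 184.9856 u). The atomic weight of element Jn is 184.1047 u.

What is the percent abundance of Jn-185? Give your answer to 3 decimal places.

57.535%

With x = fraction of Jn-183 (so Jn-185 is 1 − x):
182.9112·x + 184.9856·(1 − x) = 184.1047
(182.9112 − 184.9856)·x = 184.1047 − 184.9856
x = -0.8809 / -2.0744 = 0.42465 → 42.465% Jn-183, 57.535% Jn-185.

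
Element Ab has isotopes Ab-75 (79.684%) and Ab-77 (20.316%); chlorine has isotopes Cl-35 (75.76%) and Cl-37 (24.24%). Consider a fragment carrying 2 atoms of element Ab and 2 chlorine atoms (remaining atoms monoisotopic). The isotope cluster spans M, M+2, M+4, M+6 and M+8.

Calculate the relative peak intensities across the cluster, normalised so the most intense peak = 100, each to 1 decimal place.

Element Ab pattern (n=2): 0.63495399 : 0.32377203 : 0.04127399
Chlorine pattern (n=2): 0.57395776 : 0.36728448 : 0.05875776
Convolve the two distributions (both contribute in 2-u steps):
  M: 0.63495399×0.57395776 = 0.364437
  M+2: 0.63495399×0.36728448 + 0.32377203×0.57395776 = 0.419040
  M+4: 0.63495399×0.05875776 + 0.32377203×0.36728448 + 0.04127399×0.57395776 = 0.179914
  M+6: 0.32377203×0.05875776 + 0.04127399×0.36728448 = 0.034183
  M+8: 0.04127399×0.05875776 = 0.002425
Scale to base peak (0.419040) = 100: 87.0 : 100.0 : 42.9 : 8.2 : 0.6

87.0 : 100.0 : 42.9 : 8.2 : 0.6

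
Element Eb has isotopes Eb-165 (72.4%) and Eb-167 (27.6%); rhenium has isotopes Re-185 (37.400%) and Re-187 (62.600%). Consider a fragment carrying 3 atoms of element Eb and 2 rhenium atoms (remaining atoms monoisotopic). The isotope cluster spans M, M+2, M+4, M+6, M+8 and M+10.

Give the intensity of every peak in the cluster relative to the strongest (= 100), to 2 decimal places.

Element Eb pattern (n=3): 0.37950342 : 0.43401773 : 0.16545427 : 0.02102458
Rhenium pattern (n=2): 0.139876 : 0.468248 : 0.391876
Convolve the two distributions (both contribute in 2-u steps):
  M: 0.37950342×0.139876 = 0.053083
  M+2: 0.37950342×0.468248 + 0.43401773×0.139876 = 0.238410
  M+4: 0.37950342×0.391876 + 0.43401773×0.468248 + 0.16545427×0.139876 = 0.375089
  M+6: 0.43401773×0.391876 + 0.16545427×0.468248 + 0.02102458×0.139876 = 0.250496
  M+8: 0.16545427×0.391876 + 0.02102458×0.468248 = 0.074682
  M+10: 0.02102458×0.391876 = 0.008239
Scale to base peak (0.375089) = 100: 14.15 : 63.56 : 100.00 : 66.78 : 19.91 : 2.20

14.15 : 63.56 : 100.00 : 66.78 : 19.91 : 2.20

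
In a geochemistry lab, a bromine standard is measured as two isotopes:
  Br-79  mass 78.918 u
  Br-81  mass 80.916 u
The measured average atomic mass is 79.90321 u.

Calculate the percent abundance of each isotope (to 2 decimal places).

Br-79: 50.69%, Br-81: 49.31%

Writing the weighted mean with unknown fraction x of Br-79:
78.918·x + 80.916·(1 − x) = 79.90321
(78.918 − 80.916)·x = 79.90321 − 80.916
x = -1.01279 / -1.998 = 0.50690 → 50.69% Br-79, 49.31% Br-81.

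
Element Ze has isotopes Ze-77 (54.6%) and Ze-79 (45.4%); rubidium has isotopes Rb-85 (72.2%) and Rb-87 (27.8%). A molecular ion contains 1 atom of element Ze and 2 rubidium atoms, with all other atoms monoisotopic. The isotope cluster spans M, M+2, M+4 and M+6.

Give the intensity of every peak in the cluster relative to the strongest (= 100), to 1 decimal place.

Element Ze pattern (n=1): 0.5460 : 0.4540
Rubidium pattern (n=2): 0.521284 : 0.401432 : 0.077284
Convolve the two distributions (both contribute in 2-u steps):
  M: 0.5460×0.521284 = 0.284621
  M+2: 0.5460×0.401432 + 0.4540×0.521284 = 0.455845
  M+4: 0.5460×0.077284 + 0.4540×0.401432 = 0.224447
  M+6: 0.4540×0.077284 = 0.035087
Scale to base peak (0.455845) = 100: 62.4 : 100.0 : 49.2 : 7.7

62.4 : 100.0 : 49.2 : 7.7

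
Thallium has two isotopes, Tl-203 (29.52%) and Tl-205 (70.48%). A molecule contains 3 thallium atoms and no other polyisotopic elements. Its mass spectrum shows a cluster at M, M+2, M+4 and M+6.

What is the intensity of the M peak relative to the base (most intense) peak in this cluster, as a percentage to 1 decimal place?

Term probabilities: M 0.0257, M+2 0.1843, M+4 0.4399, M+6 0.3501. Base peak = M+4.
P(M+4) = C(3,2) × 0.2952^1 × 0.7048^2 = 3 × 0.2952 × 0.49674304 = 0.439916 (base)
P(M) = C(3,0) × 0.2952^3 × 0.7048^0 = 1 × 0.02572463 × 1.0000 = 0.025725
Relative intensity = 0.025725 / 0.439916 × 100 = 5.8

5.8%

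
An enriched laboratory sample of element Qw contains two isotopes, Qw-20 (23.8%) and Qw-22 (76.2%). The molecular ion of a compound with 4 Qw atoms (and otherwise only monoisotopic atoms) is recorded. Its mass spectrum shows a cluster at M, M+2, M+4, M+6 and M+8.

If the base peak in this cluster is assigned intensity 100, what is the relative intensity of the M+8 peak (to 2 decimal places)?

Term probabilities: M 0.0032, M+2 0.0411, M+4 0.1973, M+6 0.4212, M+8 0.3371. Base peak = M+6.
P(M+6) = C(4,3) × 0.238^1 × 0.762^3 = 4 × 0.2380 × 0.44245073 = 0.421213 (base)
P(M+8) = C(4,4) × 0.238^0 × 0.762^4 = 1 × 1.0000 × 0.33714745 = 0.337147
Relative intensity = 0.337147 / 0.421213 × 100 = 80.04

80.04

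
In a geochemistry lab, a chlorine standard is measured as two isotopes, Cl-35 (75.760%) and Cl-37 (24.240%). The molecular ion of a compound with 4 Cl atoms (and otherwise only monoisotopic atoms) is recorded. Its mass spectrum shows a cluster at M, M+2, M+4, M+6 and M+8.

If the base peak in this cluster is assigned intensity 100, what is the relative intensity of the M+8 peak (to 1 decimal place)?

0.8

Term probabilities: M 0.3294, M+2 0.4216, M+4 0.2023, M+6 0.0432, M+8 0.0035. Base peak = M+2.
P(M+2) = C(4,1) × 0.75760^3 × 0.24240^1 = 4 × 0.4348304 × 0.2424 = 0.421612 (base)
P(M+8) = C(4,4) × 0.75760^0 × 0.24240^4 = 1 × 1.0000 × 0.00345247 = 0.003452
Relative intensity = 0.003452 / 0.421612 × 100 = 0.8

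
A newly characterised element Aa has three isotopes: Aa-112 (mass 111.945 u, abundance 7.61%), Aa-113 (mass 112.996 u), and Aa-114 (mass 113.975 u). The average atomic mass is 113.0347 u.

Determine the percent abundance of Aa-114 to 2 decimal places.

The remaining 92.39% is split between Aa-113 (fraction x) and Aa-114 (fraction 0.9239 − x).
Substituting: 112.996x + 113.975(0.9239 − x) = 104.5156855
(112.996 − 113.975)x = -0.785817  ⇒  x = 0.80267, y = 0.12123
Aa-113: 80.27%, Aa-114: 12.12%.

12.12%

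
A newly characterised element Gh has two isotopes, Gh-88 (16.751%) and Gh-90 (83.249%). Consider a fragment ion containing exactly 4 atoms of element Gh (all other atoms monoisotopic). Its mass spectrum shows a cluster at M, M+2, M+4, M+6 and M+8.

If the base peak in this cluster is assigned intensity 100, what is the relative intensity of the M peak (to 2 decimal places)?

(0.16751 + 0.83249)^4 gives M 0.0008, M+2 0.0157, M+4 0.1167, M+6 0.3866, M+8 0.4803; the largest is M+8.
P(M+8) = C(4,4) × 0.16751^0 × 0.83249^4 = 1 × 1.0000 × 0.48030389 = 0.480304 (base)
P(M) = C(4,0) × 0.16751^4 × 0.83249^0 = 1 × 0.00078734 × 1.0000 = 0.000787
Relative intensity = 0.000787 / 0.480304 × 100 = 0.16

0.16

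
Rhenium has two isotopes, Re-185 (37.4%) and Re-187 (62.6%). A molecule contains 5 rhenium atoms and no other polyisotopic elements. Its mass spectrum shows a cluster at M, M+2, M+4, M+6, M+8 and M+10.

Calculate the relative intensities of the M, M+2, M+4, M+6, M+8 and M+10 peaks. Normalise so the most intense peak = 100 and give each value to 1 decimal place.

2.1 : 17.8 : 59.7 : 100.0 : 83.7 : 28.0

The 5 Re atoms are independent, so intensities follow the terms of (0.374 + 0.626)^5.
P(M) = 0.374^5 = 0.007317
P(M+2) = 5 × 0.374^4 × 0.626^1 = 0.061239
P(M+4) = 10 × 0.374^3 × 0.626^2 = 0.205005
P(M+6) = 10 × 0.374^2 × 0.626^3 = 0.343136
P(M+8) = 5 × 0.374^1 × 0.626^4 = 0.287170
P(M+10) = 0.626^5 = 0.096133
The M+6 peak is largest (0.343136); scaling to 100 gives 2.1 : 17.8 : 59.7 : 100.0 : 83.7 : 28.0.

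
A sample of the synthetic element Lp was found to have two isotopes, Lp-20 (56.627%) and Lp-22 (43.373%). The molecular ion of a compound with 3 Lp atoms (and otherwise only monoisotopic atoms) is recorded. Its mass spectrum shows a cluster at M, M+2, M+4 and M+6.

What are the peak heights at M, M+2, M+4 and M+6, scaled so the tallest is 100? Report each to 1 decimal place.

43.5 : 100.0 : 76.6 : 19.6

Each Lp atom is independently Lp-20 (p = 0.56627) or Lp-22 (q = 0.43373); the cluster is the binomial expansion (p + q)^3.
P(M) = 0.56627^3 = 0.181581
P(M+2) = 3 × 0.56627^2 × 0.43373^1 = 0.417242
P(M+4) = 3 × 0.56627^1 × 0.43373^2 = 0.319583
P(M+6) = 0.43373^3 = 0.081594
The M+2 peak is largest (0.417242); scaling to 100 gives 43.5 : 100.0 : 76.6 : 19.6.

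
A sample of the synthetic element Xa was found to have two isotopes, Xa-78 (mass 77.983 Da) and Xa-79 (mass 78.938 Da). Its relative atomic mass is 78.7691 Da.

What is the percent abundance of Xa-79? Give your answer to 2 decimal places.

Writing the weighted mean with unknown fraction x of Xa-78:
77.983·x + 78.938·(1 − x) = 78.7691
(77.983 − 78.938)·x = 78.7691 − 78.938
x = -0.1689 / -0.955 = 0.17686 → 17.69% Xa-78, 82.31% Xa-79.

82.31%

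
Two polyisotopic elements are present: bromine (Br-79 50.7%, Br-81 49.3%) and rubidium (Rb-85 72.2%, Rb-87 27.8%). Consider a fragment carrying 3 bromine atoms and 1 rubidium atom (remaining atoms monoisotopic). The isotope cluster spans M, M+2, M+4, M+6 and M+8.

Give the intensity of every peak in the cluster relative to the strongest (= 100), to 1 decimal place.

Bromine pattern (n=3): 0.13032384 : 0.38017547 : 0.36967753 : 0.11982316
Rubidium pattern (n=1): 0.7220 : 0.2780
Convolve the two distributions (both contribute in 2-u steps):
  M: 0.13032384×0.7220 = 0.094094
  M+2: 0.13032384×0.2780 + 0.38017547×0.7220 = 0.310717
  M+4: 0.38017547×0.2780 + 0.36967753×0.7220 = 0.372596
  M+6: 0.36967753×0.2780 + 0.11982316×0.7220 = 0.189283
  M+8: 0.11982316×0.2780 = 0.033311
Scale to base peak (0.372596) = 100: 25.3 : 83.4 : 100.0 : 50.8 : 8.9

25.3 : 83.4 : 100.0 : 50.8 : 8.9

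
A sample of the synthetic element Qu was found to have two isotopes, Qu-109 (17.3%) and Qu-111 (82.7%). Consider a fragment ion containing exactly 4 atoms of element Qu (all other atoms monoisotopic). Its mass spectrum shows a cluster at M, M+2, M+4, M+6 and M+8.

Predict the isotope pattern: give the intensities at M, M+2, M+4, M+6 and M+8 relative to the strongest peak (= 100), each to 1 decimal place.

Each Qu atom is independently Qu-109 (p = 0.173) or Qu-111 (q = 0.827); the cluster is the binomial expansion (p + q)^4.
P(M) = 0.173^4 = 0.000896
P(M+2) = 4 × 0.173^3 × 0.827^1 = 0.017128
P(M+4) = 6 × 0.173^2 × 0.827^2 = 0.122816
P(M+6) = 4 × 0.173^1 × 0.827^3 = 0.391402
P(M+8) = 0.827^4 = 0.467759
The M+8 peak is largest (0.467759); scaling to 100 gives 0.2 : 3.7 : 26.3 : 83.7 : 100.0.

0.2 : 3.7 : 26.3 : 83.7 : 100.0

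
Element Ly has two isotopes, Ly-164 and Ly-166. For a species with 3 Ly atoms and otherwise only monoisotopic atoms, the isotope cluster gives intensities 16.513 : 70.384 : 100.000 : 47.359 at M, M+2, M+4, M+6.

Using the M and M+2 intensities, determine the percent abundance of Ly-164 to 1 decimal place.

41.3%

If p is the fraction of Ly that is Ly-164, then I(M+2)/I(M) = [C(3,1)·p^2·(1−p)] / p^3 = 3·(1−p)/p = 70.384/16.513 = 4.2623
(1−p)/p = 4.2623/3 = 1.4208  ⇒  p = 1/(1 + 1.4208) = 0.4131
Ly-164: 41.3%, Ly-166: 58.7%.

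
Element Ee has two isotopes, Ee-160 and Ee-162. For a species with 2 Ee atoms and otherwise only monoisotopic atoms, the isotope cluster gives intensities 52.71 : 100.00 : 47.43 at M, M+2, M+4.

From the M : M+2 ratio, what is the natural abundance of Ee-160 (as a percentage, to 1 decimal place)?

Write p for the Ee-160 fraction. I(M+2)/I(M) = [C(2,1)·p^1·(1−p)] / p^2 = 2·(1−p)/p = 100.00/52.71 = 1.8972
(1−p)/p = 1.8972/2 = 0.9486  ⇒  p = 1/(1 + 0.9486) = 0.5132
Ee-160: 51.3%, Ee-162: 48.7%.

51.3%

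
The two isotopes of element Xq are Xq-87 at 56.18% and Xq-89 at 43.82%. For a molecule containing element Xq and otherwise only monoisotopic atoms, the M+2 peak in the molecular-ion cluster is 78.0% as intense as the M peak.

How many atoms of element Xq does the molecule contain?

The M+2/M ratio from n Xq atoms is n · q/p = n · 0.4382/0.5618.
n = 0.780 × 0.5618/0.4382 = 1.00 ≈ 1

1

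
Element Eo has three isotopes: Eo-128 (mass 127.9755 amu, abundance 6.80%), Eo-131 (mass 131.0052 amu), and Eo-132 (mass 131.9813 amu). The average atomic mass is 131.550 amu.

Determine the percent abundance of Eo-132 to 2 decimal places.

Let x and y be the fractions of Eo-131 and Eo-132. Then x + y = 1 − 0.0680 = 0.9320 and 131.0052x + 131.9813y = 131.550 − 0.0680×127.9755 = 122.847666.
Substituting: 131.0052x + 131.9813(0.9320 − x) = 122.847666
(131.0052 − 131.9813)x = -0.1589056  ⇒  x = 0.16280, y = 0.76920
Eo-131: 16.28%, Eo-132: 76.92%.

76.92%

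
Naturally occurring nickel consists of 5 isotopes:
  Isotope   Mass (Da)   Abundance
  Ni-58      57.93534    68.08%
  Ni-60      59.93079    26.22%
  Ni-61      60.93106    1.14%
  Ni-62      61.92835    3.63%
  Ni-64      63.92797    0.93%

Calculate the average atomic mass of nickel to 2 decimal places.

Weight each isotope mass by its fractional abundance: 0.6808 × 57.93534 + 0.2622 × 59.93079 + 0.0114 × 60.93106 + 0.0363 × 61.92835 + 0.0093 × 63.92797
= 39.442379 + 15.713853 + 0.694614 + 2.247999 + 0.594530 = 58.693375 Da

58.69 Da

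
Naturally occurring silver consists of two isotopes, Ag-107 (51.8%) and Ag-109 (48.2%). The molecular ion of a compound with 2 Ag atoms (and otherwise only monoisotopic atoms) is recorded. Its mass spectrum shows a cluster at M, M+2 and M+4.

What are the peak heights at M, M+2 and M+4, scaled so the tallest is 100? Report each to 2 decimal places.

The 2 Ag atoms are independent, so intensities follow the terms of (0.518 + 0.482)^2.
P(M) = 0.518^2 = 0.268324
P(M+2) = 2 × 0.518^1 × 0.482^1 = 0.499352
P(M+4) = 0.482^2 = 0.232324
The M+2 peak is largest (0.499352); scaling to 100 gives 53.73 : 100.00 : 46.53.

53.73 : 100.00 : 46.53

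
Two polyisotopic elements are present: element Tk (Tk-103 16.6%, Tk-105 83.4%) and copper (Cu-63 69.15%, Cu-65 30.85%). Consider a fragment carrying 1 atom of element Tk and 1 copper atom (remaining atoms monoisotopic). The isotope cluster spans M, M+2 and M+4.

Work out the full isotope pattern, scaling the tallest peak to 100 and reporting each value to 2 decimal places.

Element Tk pattern (n=1): 0.1660 : 0.8340
Copper pattern (n=1): 0.6915 : 0.3085
Convolve the two distributions (both contribute in 2-u steps):
  M: 0.1660×0.6915 = 0.114789
  M+2: 0.1660×0.3085 + 0.8340×0.6915 = 0.627922
  M+4: 0.8340×0.3085 = 0.257289
Scale to base peak (0.627922) = 100: 18.28 : 100.00 : 40.97

18.28 : 100.00 : 40.97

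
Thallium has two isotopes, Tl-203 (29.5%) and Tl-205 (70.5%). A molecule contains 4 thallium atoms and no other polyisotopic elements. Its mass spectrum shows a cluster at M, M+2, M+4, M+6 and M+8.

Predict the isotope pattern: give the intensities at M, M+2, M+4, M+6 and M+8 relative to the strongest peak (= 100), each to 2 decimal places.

1.83 : 17.51 : 62.77 : 100.00 : 59.75

The 4 Tl atoms are independent, so intensities follow the terms of (0.295 + 0.705)^4.
P(M) = 0.295^4 = 0.007573
P(M+2) = 4 × 0.295^3 × 0.705^1 = 0.072396
P(M+4) = 6 × 0.295^2 × 0.705^2 = 0.259522
P(M+6) = 4 × 0.295^1 × 0.705^3 = 0.413475
P(M+8) = 0.705^4 = 0.247034
The M+6 peak is largest (0.413475); scaling to 100 gives 1.83 : 17.51 : 62.77 : 100.00 : 59.75.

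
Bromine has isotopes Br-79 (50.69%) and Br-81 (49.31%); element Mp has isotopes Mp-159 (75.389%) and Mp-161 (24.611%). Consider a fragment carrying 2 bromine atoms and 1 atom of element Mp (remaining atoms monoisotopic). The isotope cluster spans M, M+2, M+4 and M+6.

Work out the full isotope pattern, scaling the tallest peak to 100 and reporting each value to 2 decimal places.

44.01 : 100.00 : 69.60 : 13.60

Bromine pattern (n=2): 0.25694761 : 0.49990478 : 0.24314761
Element Mp pattern (n=1): 0.75389 : 0.24611
Convolve the two distributions (both contribute in 2-u steps):
  M: 0.25694761×0.75389 = 0.193710
  M+2: 0.25694761×0.24611 + 0.49990478×0.75389 = 0.440111
  M+4: 0.49990478×0.24611 + 0.24314761×0.75389 = 0.306338
  M+6: 0.24314761×0.24611 = 0.059841
Scale to base peak (0.440111) = 100: 44.01 : 100.00 : 69.60 : 13.60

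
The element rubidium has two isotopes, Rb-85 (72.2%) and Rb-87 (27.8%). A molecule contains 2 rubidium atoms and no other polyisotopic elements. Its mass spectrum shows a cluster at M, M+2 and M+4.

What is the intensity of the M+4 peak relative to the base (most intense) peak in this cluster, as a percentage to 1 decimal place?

Term probabilities: M 0.5213, M+2 0.4014, M+4 0.0773. Base peak = M.
P(M) = C(2,0) × 0.722^2 × 0.278^0 = 1 × 0.521284 × 1.0000 = 0.521284 (base)
P(M+4) = C(2,2) × 0.722^0 × 0.278^2 = 1 × 1.0000 × 0.077284 = 0.077284
Relative intensity = 0.077284 / 0.521284 × 100 = 14.8

14.8%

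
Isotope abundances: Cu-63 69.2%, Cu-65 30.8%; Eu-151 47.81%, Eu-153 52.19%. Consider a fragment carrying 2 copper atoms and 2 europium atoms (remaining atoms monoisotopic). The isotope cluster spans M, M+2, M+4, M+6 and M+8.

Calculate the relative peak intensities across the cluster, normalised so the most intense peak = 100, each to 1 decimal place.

Copper pattern (n=2): 0.478864 : 0.426272 : 0.094864
Europium pattern (n=2): 0.22857961 : 0.49904078 : 0.27237961
Convolve the two distributions (both contribute in 2-u steps):
  M: 0.478864×0.22857961 = 0.109459
  M+2: 0.478864×0.49904078 + 0.426272×0.22857961 = 0.336410
  M+4: 0.478864×0.27237961 + 0.426272×0.49904078 + 0.094864×0.22857961 = 0.364844
  M+6: 0.426272×0.27237961 + 0.094864×0.49904078 = 0.163449
  M+8: 0.094864×0.27237961 = 0.025839
Scale to base peak (0.364844) = 100: 30.0 : 92.2 : 100.0 : 44.8 : 7.1

30.0 : 92.2 : 100.0 : 44.8 : 7.1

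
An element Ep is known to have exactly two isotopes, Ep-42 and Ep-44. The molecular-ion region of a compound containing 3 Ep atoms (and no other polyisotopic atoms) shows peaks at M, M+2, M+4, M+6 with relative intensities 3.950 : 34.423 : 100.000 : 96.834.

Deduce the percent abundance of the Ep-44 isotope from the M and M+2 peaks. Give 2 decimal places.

74.39%

Write p for the Ep-42 fraction. I(M+2)/I(M) = [C(3,1)·p^2·(1−p)] / p^3 = 3·(1−p)/p = 34.423/3.950 = 8.7147
(1−p)/p = 8.7147/3 = 2.9049  ⇒  p = 1/(1 + 2.9049) = 0.2561
Ep-42: 25.61%, Ep-44: 74.39%.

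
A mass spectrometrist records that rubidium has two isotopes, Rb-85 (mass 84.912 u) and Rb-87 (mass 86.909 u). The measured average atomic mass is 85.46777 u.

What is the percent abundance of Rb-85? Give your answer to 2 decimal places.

Writing the weighted mean with unknown fraction x of Rb-85:
84.912·x + 86.909·(1 − x) = 85.46777
(84.912 − 86.909)·x = 85.46777 − 86.909
x = -1.44123 / -1.997 = 0.72170 → 72.17% Rb-85, 27.83% Rb-87.

72.17%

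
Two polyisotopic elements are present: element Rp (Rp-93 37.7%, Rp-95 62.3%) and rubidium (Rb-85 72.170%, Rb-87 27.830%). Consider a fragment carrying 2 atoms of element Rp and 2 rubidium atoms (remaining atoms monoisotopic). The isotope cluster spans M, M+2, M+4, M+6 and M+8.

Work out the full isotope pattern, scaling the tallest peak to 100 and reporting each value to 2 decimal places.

Element Rp pattern (n=2): 0.142129 : 0.469742 : 0.388129
Rubidium pattern (n=2): 0.52085089 : 0.40169822 : 0.07745089
Convolve the two distributions (both contribute in 2-u steps):
  M: 0.142129×0.52085089 = 0.074028
  M+2: 0.142129×0.40169822 + 0.469742×0.52085089 = 0.301759
  M+4: 0.142129×0.07745089 + 0.469742×0.40169822 + 0.388129×0.52085089 = 0.401860
  M+6: 0.469742×0.07745089 + 0.388129×0.40169822 = 0.192293
  M+8: 0.388129×0.07745089 = 0.030061
Scale to base peak (0.401860) = 100: 18.42 : 75.09 : 100.00 : 47.85 : 7.48

18.42 : 75.09 : 100.00 : 47.85 : 7.48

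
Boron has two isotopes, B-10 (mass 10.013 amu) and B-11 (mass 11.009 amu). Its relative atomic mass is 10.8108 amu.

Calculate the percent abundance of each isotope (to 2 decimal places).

Let x be the fractional abundance of B-10; then B-11 has abundance 1 − x.
10.013·x + 11.009·(1 − x) = 10.8108
(10.013 − 11.009)·x = 10.8108 − 11.009
x = -0.1982 / -0.996 = 0.19900 → 19.90% B-10, 80.10% B-11.

B-10: 19.90%, B-11: 80.10%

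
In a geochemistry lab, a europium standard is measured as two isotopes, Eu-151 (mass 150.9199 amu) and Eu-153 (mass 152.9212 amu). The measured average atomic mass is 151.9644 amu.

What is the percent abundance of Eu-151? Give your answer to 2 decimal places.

With x = fraction of Eu-151 (so Eu-153 is 1 − x):
150.9199·x + 152.9212·(1 − x) = 151.9644
(150.9199 − 152.9212)·x = 151.9644 − 152.9212
x = -0.9568 / -2.0013 = 0.47809 → 47.81% Eu-151, 52.19% Eu-153.

47.81%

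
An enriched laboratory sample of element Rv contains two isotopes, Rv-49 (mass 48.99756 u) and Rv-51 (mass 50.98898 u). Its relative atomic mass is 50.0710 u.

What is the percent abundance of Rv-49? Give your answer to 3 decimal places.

With x = fraction of Rv-49 (so Rv-51 is 1 − x):
48.99756·x + 50.98898·(1 − x) = 50.0710
(48.99756 − 50.98898)·x = 50.0710 − 50.98898
x = -0.91798 / -1.99142 = 0.46097 → 46.097% Rv-49, 53.903% Rv-51.

46.097%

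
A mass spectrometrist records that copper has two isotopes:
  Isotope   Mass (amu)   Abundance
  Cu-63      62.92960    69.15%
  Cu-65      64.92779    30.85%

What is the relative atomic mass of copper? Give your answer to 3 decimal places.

63.546 amu

The abundance-weighted mean is 0.6915 × 62.92960 + 0.3085 × 64.92779
= 43.515818 + 20.030223 = 63.546041 amu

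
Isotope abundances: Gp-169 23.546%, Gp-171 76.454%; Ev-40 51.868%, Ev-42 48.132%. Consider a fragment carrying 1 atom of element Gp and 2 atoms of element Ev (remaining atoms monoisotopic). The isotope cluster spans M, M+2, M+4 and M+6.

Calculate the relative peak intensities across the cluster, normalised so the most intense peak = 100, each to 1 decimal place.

Element Gp pattern (n=1): 0.23546 : 0.76454
Element Ev pattern (n=2): 0.26902894 : 0.49930212 : 0.23166894
Convolve the two distributions (both contribute in 2-u steps):
  M: 0.23546×0.26902894 = 0.063346
  M+2: 0.23546×0.49930212 + 0.76454×0.26902894 = 0.323249
  M+4: 0.23546×0.23166894 + 0.76454×0.49930212 = 0.436285
  M+6: 0.76454×0.23166894 = 0.177120
Scale to base peak (0.436285) = 100: 14.5 : 74.1 : 100.0 : 40.6

14.5 : 74.1 : 100.0 : 40.6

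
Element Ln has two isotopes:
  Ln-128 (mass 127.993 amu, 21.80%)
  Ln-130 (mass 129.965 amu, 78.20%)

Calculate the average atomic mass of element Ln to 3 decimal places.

129.535 amu

The abundance-weighted mean is 0.2180 × 127.993 + 0.7820 × 129.965
= 27.9025 + 101.6326 = 129.5351 amu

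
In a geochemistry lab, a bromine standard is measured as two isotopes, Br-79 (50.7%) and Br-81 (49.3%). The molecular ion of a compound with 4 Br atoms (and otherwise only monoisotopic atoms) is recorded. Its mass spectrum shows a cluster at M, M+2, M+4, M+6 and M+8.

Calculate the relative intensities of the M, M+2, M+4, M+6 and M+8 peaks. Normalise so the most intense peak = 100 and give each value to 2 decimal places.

17.63 : 68.56 : 100.00 : 64.83 : 15.76

Each Br atom is independently Br-79 (p = 0.507) or Br-81 (q = 0.493); the cluster is the binomial expansion (p + q)^4.
P(M) = 0.507^4 = 0.066074
P(M+2) = 4 × 0.507^3 × 0.493^1 = 0.256999
P(M+4) = 6 × 0.507^2 × 0.493^2 = 0.374853
P(M+6) = 4 × 0.507^1 × 0.493^3 = 0.243001
P(M+8) = 0.493^4 = 0.059073
The M+4 peak is largest (0.374853); scaling to 100 gives 17.63 : 68.56 : 100.00 : 64.83 : 15.76.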